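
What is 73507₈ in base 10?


Positional values:
Position 0: 7 × 8^0 = 7
Position 1: 0 × 8^1 = 0
Position 2: 5 × 8^2 = 320
Position 3: 3 × 8^3 = 1536
Position 4: 7 × 8^4 = 28672
Sum = 7 + 0 + 320 + 1536 + 28672
= 30535


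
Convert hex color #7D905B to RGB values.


Hex: #7D905B
R = 7D₁₆ = 125
G = 90₁₆ = 144
B = 5B₁₆ = 91
= RGB(125, 144, 91)


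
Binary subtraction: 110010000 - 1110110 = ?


Align and subtract column by column (LSB to MSB, borrowing when needed):
  110010000
- 001110110
  ---------
  col 0: (0 - 0 borrow-in) - 0 → 0 - 0 = 0, borrow out 0
  col 1: (0 - 0 borrow-in) - 1 → borrow from next column: (0+2) - 1 = 1, borrow out 1
  col 2: (0 - 1 borrow-in) - 1 → borrow from next column: (-1+2) - 1 = 0, borrow out 1
  col 3: (0 - 1 borrow-in) - 0 → borrow from next column: (-1+2) - 0 = 1, borrow out 1
  col 4: (1 - 1 borrow-in) - 1 → borrow from next column: (0+2) - 1 = 1, borrow out 1
  col 5: (0 - 1 borrow-in) - 1 → borrow from next column: (-1+2) - 1 = 0, borrow out 1
  col 6: (0 - 1 borrow-in) - 1 → borrow from next column: (-1+2) - 1 = 0, borrow out 1
  col 7: (1 - 1 borrow-in) - 0 → 0 - 0 = 0, borrow out 0
  col 8: (1 - 0 borrow-in) - 0 → 1 - 0 = 1, borrow out 0
Reading bits MSB→LSB: 100011010
Strip leading zeros: 100011010
= 100011010


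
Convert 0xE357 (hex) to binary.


Each hex digit → 4 binary bits:
  E = 1110
  3 = 0011
  5 = 0101
  7 = 0111
Concatenate: 1110 0011 0101 0111
= 1110001101010111


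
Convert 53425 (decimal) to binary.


Divide by 2 repeatedly:
53425 ÷ 2 = 26712 remainder 1
26712 ÷ 2 = 13356 remainder 0
13356 ÷ 2 = 6678 remainder 0
6678 ÷ 2 = 3339 remainder 0
3339 ÷ 2 = 1669 remainder 1
1669 ÷ 2 = 834 remainder 1
834 ÷ 2 = 417 remainder 0
417 ÷ 2 = 208 remainder 1
208 ÷ 2 = 104 remainder 0
104 ÷ 2 = 52 remainder 0
52 ÷ 2 = 26 remainder 0
26 ÷ 2 = 13 remainder 0
13 ÷ 2 = 6 remainder 1
6 ÷ 2 = 3 remainder 0
3 ÷ 2 = 1 remainder 1
1 ÷ 2 = 0 remainder 1
Reading remainders bottom-up:
= 1101000010110001


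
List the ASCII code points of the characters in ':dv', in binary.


String: ':dv'  (3 characters)
Per-character ASCII lookup:
  ':': special character: ':' = 58 → 111010
  'd': lowercase starts at 97: 'd' = 97 + 3 = 100 → 1100100
  'v': lowercase starts at 97: 'v' = 97 + 21 = 118 → 1110110
= 111010 1100100 1110110


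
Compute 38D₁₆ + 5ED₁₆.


Align and add column by column (LSB to MSB, each column mod 16 with carry):
  038D
+ 05ED
  ----
  col 0: D(13) + D(13) + 0 (carry in) = 26 → A(10), carry out 1
  col 1: 8(8) + E(14) + 1 (carry in) = 23 → 7(7), carry out 1
  col 2: 3(3) + 5(5) + 1 (carry in) = 9 → 9(9), carry out 0
  col 3: 0(0) + 0(0) + 0 (carry in) = 0 → 0(0), carry out 0
Reading digits MSB→LSB: 097A
Strip leading zeros: 97A
= 0x97A


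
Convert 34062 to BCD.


Each digit → 4-bit binary:
  3 → 0011
  4 → 0100
  0 → 0000
  6 → 0110
  2 → 0010
= 0011 0100 0000 0110 0010


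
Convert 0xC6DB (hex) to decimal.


Positional values:
Position 0: B × 16^0 = 11 × 1 = 11
Position 1: D × 16^1 = 13 × 16 = 208
Position 2: 6 × 16^2 = 6 × 256 = 1536
Position 3: C × 16^3 = 12 × 4096 = 49152
Sum = 11 + 208 + 1536 + 49152
= 50907


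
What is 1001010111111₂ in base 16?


Group into 4-bit nibbles: 0001001010111111
  0001 = 1
  0010 = 2
  1011 = B
  1111 = F
= 0x12BF


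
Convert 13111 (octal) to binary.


Each octal digit → 3 binary bits:
  1 = 001
  3 = 011
  1 = 001
  1 = 001
  1 = 001
Concatenate: 001 011 001 001 001
= 001011001001001


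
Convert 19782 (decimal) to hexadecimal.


Divide by 16 repeatedly:
19782 ÷ 16 = 1236 remainder 6 (6)
1236 ÷ 16 = 77 remainder 4 (4)
77 ÷ 16 = 4 remainder 13 (D)
4 ÷ 16 = 0 remainder 4 (4)
Reading remainders bottom-up:
= 0x4D46


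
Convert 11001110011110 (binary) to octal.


Group into 3-bit groups: 011001110011110
  011 = 3
  001 = 1
  110 = 6
  011 = 3
  110 = 6
= 0o31636


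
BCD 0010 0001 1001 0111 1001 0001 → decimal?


Each 4-bit group → digit:
  0010 → 2
  0001 → 1
  1001 → 9
  0111 → 7
  1001 → 9
  0001 → 1
= 219791


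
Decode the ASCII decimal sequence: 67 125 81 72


Codes (decimal): 67 125 81 72
Per-code ASCII lookup:
  67  (range 65-90: uppercase, 67 - 65 = 2) → 'C'
  125  (special character) → '}'
  81  (range 65-90: uppercase, 81 - 65 = 16) → 'Q'
  72  (range 65-90: uppercase, 72 - 65 = 7) → 'H'
= 'C}QH'


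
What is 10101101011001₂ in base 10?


Positional values:
Bit 0: 1 × 2^0 = 1
Bit 3: 1 × 2^3 = 8
Bit 4: 1 × 2^4 = 16
Bit 6: 1 × 2^6 = 64
Bit 8: 1 × 2^8 = 256
Bit 9: 1 × 2^9 = 512
Bit 11: 1 × 2^11 = 2048
Bit 13: 1 × 2^13 = 8192
Sum = 1 + 8 + 16 + 64 + 256 + 512 + 2048 + 8192
= 11097


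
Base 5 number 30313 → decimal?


Positional values (base 5):
  3 × 5^0 = 3 × 1 = 3
  1 × 5^1 = 1 × 5 = 5
  3 × 5^2 = 3 × 25 = 75
  0 × 5^3 = 0 × 125 = 0
  3 × 5^4 = 3 × 625 = 1875
Sum = 3 + 5 + 75 + 0 + 1875
= 1958


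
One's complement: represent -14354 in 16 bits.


Original: 0011100000010010
Invert all bits:
  bit 0: 0 → 1
  bit 1: 0 → 1
  bit 2: 1 → 0
  bit 3: 1 → 0
  bit 4: 1 → 0
  bit 5: 0 → 1
  bit 6: 0 → 1
  bit 7: 0 → 1
  bit 8: 0 → 1
  bit 9: 0 → 1
  bit 10: 0 → 1
  bit 11: 1 → 0
  bit 12: 0 → 1
  bit 13: 0 → 1
  bit 14: 1 → 0
  bit 15: 0 → 1
= 1100011111101101


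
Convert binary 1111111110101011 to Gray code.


Binary: 1111111110101011
Gray code: G = B XOR (B >> 1)
B >> 1 = 0111111111010101
1111111110101011 XOR 0111111111010101:
  1 XOR 0 = 1
  1 XOR 1 = 0
  1 XOR 1 = 0
  1 XOR 1 = 0
  1 XOR 1 = 0
  1 XOR 1 = 0
  1 XOR 1 = 0
  1 XOR 1 = 0
  1 XOR 1 = 0
  0 XOR 1 = 1
  1 XOR 0 = 1
  0 XOR 1 = 1
  1 XOR 0 = 1
  0 XOR 1 = 1
  1 XOR 0 = 1
  1 XOR 1 = 0
= 1000000001111110


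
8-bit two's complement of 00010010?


Original: 00010010
Step 1 - Invert all bits: 11101101
Step 2 - Add 1: 11101101 + 1
= 11101110 (represents -18)


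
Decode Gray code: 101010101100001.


Gray code: 101010101100001
MSB stays the same: 1
Each subsequent bit = prev_binary XOR current_gray:
  B[1] = 1 XOR 0 = 1
  B[2] = 1 XOR 1 = 0
  B[3] = 0 XOR 0 = 0
  B[4] = 0 XOR 1 = 1
  B[5] = 1 XOR 0 = 1
  B[6] = 1 XOR 1 = 0
  B[7] = 0 XOR 0 = 0
  B[8] = 0 XOR 1 = 1
  B[9] = 1 XOR 1 = 0
  B[10] = 0 XOR 0 = 0
  B[11] = 0 XOR 0 = 0
  B[12] = 0 XOR 0 = 0
  B[13] = 0 XOR 0 = 0
  B[14] = 0 XOR 1 = 1
= 110011001000001 (26177 decimal)


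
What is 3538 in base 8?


Divide by 8 repeatedly:
3538 ÷ 8 = 442 remainder 2
442 ÷ 8 = 55 remainder 2
55 ÷ 8 = 6 remainder 7
6 ÷ 8 = 0 remainder 6
Reading remainders bottom-up:
= 0o6722


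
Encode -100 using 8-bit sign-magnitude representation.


Sign bit: 1 (negative)
Magnitude: 100 = 1100100
= 11100100


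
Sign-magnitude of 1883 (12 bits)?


Sign bit: 0 (positive)
Magnitude: 1883 = 11101011011
= 011101011011


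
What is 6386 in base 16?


Divide by 16 repeatedly:
6386 ÷ 16 = 399 remainder 2 (2)
399 ÷ 16 = 24 remainder 15 (F)
24 ÷ 16 = 1 remainder 8 (8)
1 ÷ 16 = 0 remainder 1 (1)
Reading remainders bottom-up:
= 0x18F2


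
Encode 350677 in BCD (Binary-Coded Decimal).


Each digit → 4-bit binary:
  3 → 0011
  5 → 0101
  0 → 0000
  6 → 0110
  7 → 0111
  7 → 0111
= 0011 0101 0000 0110 0111 0111


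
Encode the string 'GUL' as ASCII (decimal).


String: 'GUL'  (3 characters)
Per-character ASCII lookup:
  'G': uppercase starts at 65: 'G' = 65 + 6 = 71
  'U': uppercase starts at 65: 'U' = 65 + 20 = 85
  'L': uppercase starts at 65: 'L' = 65 + 11 = 76
= 71 85 76


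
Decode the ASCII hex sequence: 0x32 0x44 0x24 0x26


Codes (hex): 0x32 0x44 0x24 0x26
Per-code ASCII lookup:
  0x32 = 50  (range 48-57: digits, 50 - 48 = 2) → '2'
  0x44 = 68  (range 65-90: uppercase, 68 - 65 = 3) → 'D'
  0x24 = 36  (special character) → '$'
  0x26 = 38  (special character) → '&'
= '2D$&'


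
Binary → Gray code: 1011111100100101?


Binary: 1011111100100101
Gray code: G = B XOR (B >> 1)
B >> 1 = 0101111110010010
1011111100100101 XOR 0101111110010010:
  1 XOR 0 = 1
  0 XOR 1 = 1
  1 XOR 0 = 1
  1 XOR 1 = 0
  1 XOR 1 = 0
  1 XOR 1 = 0
  1 XOR 1 = 0
  1 XOR 1 = 0
  0 XOR 1 = 1
  0 XOR 0 = 0
  1 XOR 0 = 1
  0 XOR 1 = 1
  0 XOR 0 = 0
  1 XOR 0 = 1
  0 XOR 1 = 1
  1 XOR 0 = 1
= 1110000010110111


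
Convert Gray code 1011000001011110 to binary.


Gray code: 1011000001011110
MSB stays the same: 1
Each subsequent bit = prev_binary XOR current_gray:
  B[1] = 1 XOR 0 = 1
  B[2] = 1 XOR 1 = 0
  B[3] = 0 XOR 1 = 1
  B[4] = 1 XOR 0 = 1
  B[5] = 1 XOR 0 = 1
  B[6] = 1 XOR 0 = 1
  B[7] = 1 XOR 0 = 1
  B[8] = 1 XOR 0 = 1
  B[9] = 1 XOR 1 = 0
  B[10] = 0 XOR 0 = 0
  B[11] = 0 XOR 1 = 1
  B[12] = 1 XOR 1 = 0
  B[13] = 0 XOR 1 = 1
  B[14] = 1 XOR 1 = 0
  B[15] = 0 XOR 0 = 0
= 1101111110010100 (57236 decimal)


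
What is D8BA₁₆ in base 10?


Positional values:
Position 0: A × 16^0 = 10 × 1 = 10
Position 1: B × 16^1 = 11 × 16 = 176
Position 2: 8 × 16^2 = 8 × 256 = 2048
Position 3: D × 16^3 = 13 × 4096 = 53248
Sum = 10 + 176 + 2048 + 53248
= 55482


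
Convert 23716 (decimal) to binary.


Divide by 2 repeatedly:
23716 ÷ 2 = 11858 remainder 0
11858 ÷ 2 = 5929 remainder 0
5929 ÷ 2 = 2964 remainder 1
2964 ÷ 2 = 1482 remainder 0
1482 ÷ 2 = 741 remainder 0
741 ÷ 2 = 370 remainder 1
370 ÷ 2 = 185 remainder 0
185 ÷ 2 = 92 remainder 1
92 ÷ 2 = 46 remainder 0
46 ÷ 2 = 23 remainder 0
23 ÷ 2 = 11 remainder 1
11 ÷ 2 = 5 remainder 1
5 ÷ 2 = 2 remainder 1
2 ÷ 2 = 1 remainder 0
1 ÷ 2 = 0 remainder 1
Reading remainders bottom-up:
= 101110010100100


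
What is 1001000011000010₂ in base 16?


Group into 4-bit nibbles: 1001000011000010
  1001 = 9
  0000 = 0
  1100 = C
  0010 = 2
= 0x90C2


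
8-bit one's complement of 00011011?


Original: 00011011
Invert all bits:
  bit 0: 0 → 1
  bit 1: 0 → 1
  bit 2: 0 → 1
  bit 3: 1 → 0
  bit 4: 1 → 0
  bit 5: 0 → 1
  bit 6: 1 → 0
  bit 7: 1 → 0
= 11100100


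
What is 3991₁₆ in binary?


Each hex digit → 4 binary bits:
  3 = 0011
  9 = 1001
  9 = 1001
  1 = 0001
Concatenate: 0011 1001 1001 0001
= 0011100110010001


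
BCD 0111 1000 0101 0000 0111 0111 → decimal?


Each 4-bit group → digit:
  0111 → 7
  1000 → 8
  0101 → 5
  0000 → 0
  0111 → 7
  0111 → 7
= 785077


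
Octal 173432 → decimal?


Positional values:
Position 0: 2 × 8^0 = 2
Position 1: 3 × 8^1 = 24
Position 2: 4 × 8^2 = 256
Position 3: 3 × 8^3 = 1536
Position 4: 7 × 8^4 = 28672
Position 5: 1 × 8^5 = 32768
Sum = 2 + 24 + 256 + 1536 + 28672 + 32768
= 63258


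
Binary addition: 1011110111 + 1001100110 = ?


Align and add column by column (LSB to MSB, carry propagating):
  01011110111
+ 01001100110
  -----------
  col 0: 1 + 0 + 0 (carry in) = 1 → bit 1, carry out 0
  col 1: 1 + 1 + 0 (carry in) = 2 → bit 0, carry out 1
  col 2: 1 + 1 + 1 (carry in) = 3 → bit 1, carry out 1
  col 3: 0 + 0 + 1 (carry in) = 1 → bit 1, carry out 0
  col 4: 1 + 0 + 0 (carry in) = 1 → bit 1, carry out 0
  col 5: 1 + 1 + 0 (carry in) = 2 → bit 0, carry out 1
  col 6: 1 + 1 + 1 (carry in) = 3 → bit 1, carry out 1
  col 7: 1 + 0 + 1 (carry in) = 2 → bit 0, carry out 1
  col 8: 0 + 0 + 1 (carry in) = 1 → bit 1, carry out 0
  col 9: 1 + 1 + 0 (carry in) = 2 → bit 0, carry out 1
  col 10: 0 + 0 + 1 (carry in) = 1 → bit 1, carry out 0
Reading bits MSB→LSB: 10101011101
Strip leading zeros: 10101011101
= 10101011101


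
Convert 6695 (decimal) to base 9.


Divide by 9 repeatedly:
6695 ÷ 9 = 743 remainder 8
743 ÷ 9 = 82 remainder 5
82 ÷ 9 = 9 remainder 1
9 ÷ 9 = 1 remainder 0
1 ÷ 9 = 0 remainder 1
Reading remainders bottom-up:
= 10158


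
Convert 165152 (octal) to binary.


Each octal digit → 3 binary bits:
  1 = 001
  6 = 110
  5 = 101
  1 = 001
  5 = 101
  2 = 010
Concatenate: 001 110 101 001 101 010
= 001110101001101010


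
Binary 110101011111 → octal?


Group into 3-bit groups: 110101011111
  110 = 6
  101 = 5
  011 = 3
  111 = 7
= 0o6537


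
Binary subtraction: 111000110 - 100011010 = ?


Align and subtract column by column (LSB to MSB, borrowing when needed):
  111000110
- 100011010
  ---------
  col 0: (0 - 0 borrow-in) - 0 → 0 - 0 = 0, borrow out 0
  col 1: (1 - 0 borrow-in) - 1 → 1 - 1 = 0, borrow out 0
  col 2: (1 - 0 borrow-in) - 0 → 1 - 0 = 1, borrow out 0
  col 3: (0 - 0 borrow-in) - 1 → borrow from next column: (0+2) - 1 = 1, borrow out 1
  col 4: (0 - 1 borrow-in) - 1 → borrow from next column: (-1+2) - 1 = 0, borrow out 1
  col 5: (0 - 1 borrow-in) - 0 → borrow from next column: (-1+2) - 0 = 1, borrow out 1
  col 6: (1 - 1 borrow-in) - 0 → 0 - 0 = 0, borrow out 0
  col 7: (1 - 0 borrow-in) - 0 → 1 - 0 = 1, borrow out 0
  col 8: (1 - 0 borrow-in) - 1 → 1 - 1 = 0, borrow out 0
Reading bits MSB→LSB: 010101100
Strip leading zeros: 10101100
= 10101100


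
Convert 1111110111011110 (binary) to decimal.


Positional values:
Bit 1: 1 × 2^1 = 2
Bit 2: 1 × 2^2 = 4
Bit 3: 1 × 2^3 = 8
Bit 4: 1 × 2^4 = 16
Bit 6: 1 × 2^6 = 64
Bit 7: 1 × 2^7 = 128
Bit 8: 1 × 2^8 = 256
Bit 10: 1 × 2^10 = 1024
Bit 11: 1 × 2^11 = 2048
Bit 12: 1 × 2^12 = 4096
Bit 13: 1 × 2^13 = 8192
Bit 14: 1 × 2^14 = 16384
Bit 15: 1 × 2^15 = 32768
Sum = 2 + 4 + 8 + 16 + 64 + 128 + 256 + 1024 + 2048 + 4096 + 8192 + 16384 + 32768
= 64990


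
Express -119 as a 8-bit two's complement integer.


Original: 01110111
Step 1 - Invert all bits: 10001000
Step 2 - Add 1: 10001000 + 1
= 10001001 (represents -119)


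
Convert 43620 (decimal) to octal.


Divide by 8 repeatedly:
43620 ÷ 8 = 5452 remainder 4
5452 ÷ 8 = 681 remainder 4
681 ÷ 8 = 85 remainder 1
85 ÷ 8 = 10 remainder 5
10 ÷ 8 = 1 remainder 2
1 ÷ 8 = 0 remainder 1
Reading remainders bottom-up:
= 0o125144


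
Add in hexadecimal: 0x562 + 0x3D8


Align and add column by column (LSB to MSB, each column mod 16 with carry):
  0562
+ 03D8
  ----
  col 0: 2(2) + 8(8) + 0 (carry in) = 10 → A(10), carry out 0
  col 1: 6(6) + D(13) + 0 (carry in) = 19 → 3(3), carry out 1
  col 2: 5(5) + 3(3) + 1 (carry in) = 9 → 9(9), carry out 0
  col 3: 0(0) + 0(0) + 0 (carry in) = 0 → 0(0), carry out 0
Reading digits MSB→LSB: 093A
Strip leading zeros: 93A
= 0x93A


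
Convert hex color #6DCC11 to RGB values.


Hex: #6DCC11
R = 6D₁₆ = 109
G = CC₁₆ = 204
B = 11₁₆ = 17
= RGB(109, 204, 17)


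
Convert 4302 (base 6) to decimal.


Positional values (base 6):
  2 × 6^0 = 2 × 1 = 2
  0 × 6^1 = 0 × 6 = 0
  3 × 6^2 = 3 × 36 = 108
  4 × 6^3 = 4 × 216 = 864
Sum = 2 + 0 + 108 + 864
= 974


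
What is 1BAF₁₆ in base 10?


Positional values:
Position 0: F × 16^0 = 15 × 1 = 15
Position 1: A × 16^1 = 10 × 16 = 160
Position 2: B × 16^2 = 11 × 256 = 2816
Position 3: 1 × 16^3 = 1 × 4096 = 4096
Sum = 15 + 160 + 2816 + 4096
= 7087


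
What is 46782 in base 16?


Divide by 16 repeatedly:
46782 ÷ 16 = 2923 remainder 14 (E)
2923 ÷ 16 = 182 remainder 11 (B)
182 ÷ 16 = 11 remainder 6 (6)
11 ÷ 16 = 0 remainder 11 (B)
Reading remainders bottom-up:
= 0xB6BE


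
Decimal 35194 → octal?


Divide by 8 repeatedly:
35194 ÷ 8 = 4399 remainder 2
4399 ÷ 8 = 549 remainder 7
549 ÷ 8 = 68 remainder 5
68 ÷ 8 = 8 remainder 4
8 ÷ 8 = 1 remainder 0
1 ÷ 8 = 0 remainder 1
Reading remainders bottom-up:
= 0o104572


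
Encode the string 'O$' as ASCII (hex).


String: 'O$'  (2 characters)
Per-character ASCII lookup:
  'O': uppercase starts at 65: 'O' = 65 + 14 = 79 → 0x4F
  '$': special character: '$' = 36 → 0x24
= 0x4F 0x24


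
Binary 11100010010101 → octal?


Group into 3-bit groups: 011100010010101
  011 = 3
  100 = 4
  010 = 2
  010 = 2
  101 = 5
= 0o34225


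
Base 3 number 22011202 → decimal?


Positional values (base 3):
  2 × 3^0 = 2 × 1 = 2
  0 × 3^1 = 0 × 3 = 0
  2 × 3^2 = 2 × 9 = 18
  1 × 3^3 = 1 × 27 = 27
  1 × 3^4 = 1 × 81 = 81
  0 × 3^5 = 0 × 243 = 0
  2 × 3^6 = 2 × 729 = 1458
  2 × 3^7 = 2 × 2187 = 4374
Sum = 2 + 0 + 18 + 27 + 81 + 0 + 1458 + 4374
= 5960


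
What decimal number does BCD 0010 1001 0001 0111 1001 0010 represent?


Each 4-bit group → digit:
  0010 → 2
  1001 → 9
  0001 → 1
  0111 → 7
  1001 → 9
  0010 → 2
= 291792


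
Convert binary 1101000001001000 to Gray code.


Binary: 1101000001001000
Gray code: G = B XOR (B >> 1)
B >> 1 = 0110100000100100
1101000001001000 XOR 0110100000100100:
  1 XOR 0 = 1
  1 XOR 1 = 0
  0 XOR 1 = 1
  1 XOR 0 = 1
  0 XOR 1 = 1
  0 XOR 0 = 0
  0 XOR 0 = 0
  0 XOR 0 = 0
  0 XOR 0 = 0
  1 XOR 0 = 1
  0 XOR 1 = 1
  0 XOR 0 = 0
  1 XOR 0 = 1
  0 XOR 1 = 1
  0 XOR 0 = 0
  0 XOR 0 = 0
= 1011100001101100


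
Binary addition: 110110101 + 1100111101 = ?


Align and add column by column (LSB to MSB, carry propagating):
  00110110101
+ 01100111101
  -----------
  col 0: 1 + 1 + 0 (carry in) = 2 → bit 0, carry out 1
  col 1: 0 + 0 + 1 (carry in) = 1 → bit 1, carry out 0
  col 2: 1 + 1 + 0 (carry in) = 2 → bit 0, carry out 1
  col 3: 0 + 1 + 1 (carry in) = 2 → bit 0, carry out 1
  col 4: 1 + 1 + 1 (carry in) = 3 → bit 1, carry out 1
  col 5: 1 + 1 + 1 (carry in) = 3 → bit 1, carry out 1
  col 6: 0 + 0 + 1 (carry in) = 1 → bit 1, carry out 0
  col 7: 1 + 0 + 0 (carry in) = 1 → bit 1, carry out 0
  col 8: 1 + 1 + 0 (carry in) = 2 → bit 0, carry out 1
  col 9: 0 + 1 + 1 (carry in) = 2 → bit 0, carry out 1
  col 10: 0 + 0 + 1 (carry in) = 1 → bit 1, carry out 0
Reading bits MSB→LSB: 10011110010
Strip leading zeros: 10011110010
= 10011110010


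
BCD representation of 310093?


Each digit → 4-bit binary:
  3 → 0011
  1 → 0001
  0 → 0000
  0 → 0000
  9 → 1001
  3 → 0011
= 0011 0001 0000 0000 1001 0011


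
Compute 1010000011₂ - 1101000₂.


Align and subtract column by column (LSB to MSB, borrowing when needed):
  1010000011
- 0001101000
  ----------
  col 0: (1 - 0 borrow-in) - 0 → 1 - 0 = 1, borrow out 0
  col 1: (1 - 0 borrow-in) - 0 → 1 - 0 = 1, borrow out 0
  col 2: (0 - 0 borrow-in) - 0 → 0 - 0 = 0, borrow out 0
  col 3: (0 - 0 borrow-in) - 1 → borrow from next column: (0+2) - 1 = 1, borrow out 1
  col 4: (0 - 1 borrow-in) - 0 → borrow from next column: (-1+2) - 0 = 1, borrow out 1
  col 5: (0 - 1 borrow-in) - 1 → borrow from next column: (-1+2) - 1 = 0, borrow out 1
  col 6: (0 - 1 borrow-in) - 1 → borrow from next column: (-1+2) - 1 = 0, borrow out 1
  col 7: (1 - 1 borrow-in) - 0 → 0 - 0 = 0, borrow out 0
  col 8: (0 - 0 borrow-in) - 0 → 0 - 0 = 0, borrow out 0
  col 9: (1 - 0 borrow-in) - 0 → 1 - 0 = 1, borrow out 0
Reading bits MSB→LSB: 1000011011
Strip leading zeros: 1000011011
= 1000011011


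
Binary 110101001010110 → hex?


Group into 4-bit nibbles: 0110101001010110
  0110 = 6
  1010 = A
  0101 = 5
  0110 = 6
= 0x6A56


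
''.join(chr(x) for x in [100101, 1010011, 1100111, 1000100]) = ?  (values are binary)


Codes (binary): 100101 1010011 1100111 1000100
Per-code ASCII lookup:
  100101 = 37  (special character) → '%'
  1010011 = 83  (range 65-90: uppercase, 83 - 65 = 18) → 'S'
  1100111 = 103  (range 97-122: lowercase, 103 - 97 = 6) → 'g'
  1000100 = 68  (range 65-90: uppercase, 68 - 65 = 3) → 'D'
= '%SgD'


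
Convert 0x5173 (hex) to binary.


Each hex digit → 4 binary bits:
  5 = 0101
  1 = 0001
  7 = 0111
  3 = 0011
Concatenate: 0101 0001 0111 0011
= 0101000101110011


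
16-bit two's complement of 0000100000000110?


Original: 0000100000000110
Step 1 - Invert all bits: 1111011111111001
Step 2 - Add 1: 1111011111111001 + 1
= 1111011111111010 (represents -2054)


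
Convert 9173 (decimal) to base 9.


Divide by 9 repeatedly:
9173 ÷ 9 = 1019 remainder 2
1019 ÷ 9 = 113 remainder 2
113 ÷ 9 = 12 remainder 5
12 ÷ 9 = 1 remainder 3
1 ÷ 9 = 0 remainder 1
Reading remainders bottom-up:
= 13522


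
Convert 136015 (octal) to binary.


Each octal digit → 3 binary bits:
  1 = 001
  3 = 011
  6 = 110
  0 = 000
  1 = 001
  5 = 101
Concatenate: 001 011 110 000 001 101
= 001011110000001101


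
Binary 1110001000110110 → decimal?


Positional values:
Bit 1: 1 × 2^1 = 2
Bit 2: 1 × 2^2 = 4
Bit 4: 1 × 2^4 = 16
Bit 5: 1 × 2^5 = 32
Bit 9: 1 × 2^9 = 512
Bit 13: 1 × 2^13 = 8192
Bit 14: 1 × 2^14 = 16384
Bit 15: 1 × 2^15 = 32768
Sum = 2 + 4 + 16 + 32 + 512 + 8192 + 16384 + 32768
= 57910


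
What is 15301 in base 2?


Divide by 2 repeatedly:
15301 ÷ 2 = 7650 remainder 1
7650 ÷ 2 = 3825 remainder 0
3825 ÷ 2 = 1912 remainder 1
1912 ÷ 2 = 956 remainder 0
956 ÷ 2 = 478 remainder 0
478 ÷ 2 = 239 remainder 0
239 ÷ 2 = 119 remainder 1
119 ÷ 2 = 59 remainder 1
59 ÷ 2 = 29 remainder 1
29 ÷ 2 = 14 remainder 1
14 ÷ 2 = 7 remainder 0
7 ÷ 2 = 3 remainder 1
3 ÷ 2 = 1 remainder 1
1 ÷ 2 = 0 remainder 1
Reading remainders bottom-up:
= 11101111000101


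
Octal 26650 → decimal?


Positional values:
Position 0: 0 × 8^0 = 0
Position 1: 5 × 8^1 = 40
Position 2: 6 × 8^2 = 384
Position 3: 6 × 8^3 = 3072
Position 4: 2 × 8^4 = 8192
Sum = 0 + 40 + 384 + 3072 + 8192
= 11688


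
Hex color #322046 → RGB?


Hex: #322046
R = 32₁₆ = 50
G = 20₁₆ = 32
B = 46₁₆ = 70
= RGB(50, 32, 70)


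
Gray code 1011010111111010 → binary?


Gray code: 1011010111111010
MSB stays the same: 1
Each subsequent bit = prev_binary XOR current_gray:
  B[1] = 1 XOR 0 = 1
  B[2] = 1 XOR 1 = 0
  B[3] = 0 XOR 1 = 1
  B[4] = 1 XOR 0 = 1
  B[5] = 1 XOR 1 = 0
  B[6] = 0 XOR 0 = 0
  B[7] = 0 XOR 1 = 1
  B[8] = 1 XOR 1 = 0
  B[9] = 0 XOR 1 = 1
  B[10] = 1 XOR 1 = 0
  B[11] = 0 XOR 1 = 1
  B[12] = 1 XOR 1 = 0
  B[13] = 0 XOR 0 = 0
  B[14] = 0 XOR 1 = 1
  B[15] = 1 XOR 0 = 1
= 1101100101010011 (55635 decimal)


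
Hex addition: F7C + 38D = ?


Align and add column by column (LSB to MSB, each column mod 16 with carry):
  0F7C
+ 038D
  ----
  col 0: C(12) + D(13) + 0 (carry in) = 25 → 9(9), carry out 1
  col 1: 7(7) + 8(8) + 1 (carry in) = 16 → 0(0), carry out 1
  col 2: F(15) + 3(3) + 1 (carry in) = 19 → 3(3), carry out 1
  col 3: 0(0) + 0(0) + 1 (carry in) = 1 → 1(1), carry out 0
Reading digits MSB→LSB: 1309
Strip leading zeros: 1309
= 0x1309


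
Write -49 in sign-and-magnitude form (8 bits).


Sign bit: 1 (negative)
Magnitude: 49 = 0110001
= 10110001


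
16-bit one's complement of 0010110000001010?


Original: 0010110000001010
Invert all bits:
  bit 0: 0 → 1
  bit 1: 0 → 1
  bit 2: 1 → 0
  bit 3: 0 → 1
  bit 4: 1 → 0
  bit 5: 1 → 0
  bit 6: 0 → 1
  bit 7: 0 → 1
  bit 8: 0 → 1
  bit 9: 0 → 1
  bit 10: 0 → 1
  bit 11: 0 → 1
  bit 12: 1 → 0
  bit 13: 0 → 1
  bit 14: 1 → 0
  bit 15: 0 → 1
= 1101001111110101


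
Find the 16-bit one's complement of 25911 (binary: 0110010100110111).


Original: 0110010100110111
Invert all bits:
  bit 0: 0 → 1
  bit 1: 1 → 0
  bit 2: 1 → 0
  bit 3: 0 → 1
  bit 4: 0 → 1
  bit 5: 1 → 0
  bit 6: 0 → 1
  bit 7: 1 → 0
  bit 8: 0 → 1
  bit 9: 0 → 1
  bit 10: 1 → 0
  bit 11: 1 → 0
  bit 12: 0 → 1
  bit 13: 1 → 0
  bit 14: 1 → 0
  bit 15: 1 → 0
= 1001101011001000


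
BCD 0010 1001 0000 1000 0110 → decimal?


Each 4-bit group → digit:
  0010 → 2
  1001 → 9
  0000 → 0
  1000 → 8
  0110 → 6
= 29086


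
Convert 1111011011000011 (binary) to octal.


Group into 3-bit groups: 001111011011000011
  001 = 1
  111 = 7
  011 = 3
  011 = 3
  000 = 0
  011 = 3
= 0o173303


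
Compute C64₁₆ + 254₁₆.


Align and add column by column (LSB to MSB, each column mod 16 with carry):
  0C64
+ 0254
  ----
  col 0: 4(4) + 4(4) + 0 (carry in) = 8 → 8(8), carry out 0
  col 1: 6(6) + 5(5) + 0 (carry in) = 11 → B(11), carry out 0
  col 2: C(12) + 2(2) + 0 (carry in) = 14 → E(14), carry out 0
  col 3: 0(0) + 0(0) + 0 (carry in) = 0 → 0(0), carry out 0
Reading digits MSB→LSB: 0EB8
Strip leading zeros: EB8
= 0xEB8


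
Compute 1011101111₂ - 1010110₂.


Align and subtract column by column (LSB to MSB, borrowing when needed):
  1011101111
- 0001010110
  ----------
  col 0: (1 - 0 borrow-in) - 0 → 1 - 0 = 1, borrow out 0
  col 1: (1 - 0 borrow-in) - 1 → 1 - 1 = 0, borrow out 0
  col 2: (1 - 0 borrow-in) - 1 → 1 - 1 = 0, borrow out 0
  col 3: (1 - 0 borrow-in) - 0 → 1 - 0 = 1, borrow out 0
  col 4: (0 - 0 borrow-in) - 1 → borrow from next column: (0+2) - 1 = 1, borrow out 1
  col 5: (1 - 1 borrow-in) - 0 → 0 - 0 = 0, borrow out 0
  col 6: (1 - 0 borrow-in) - 1 → 1 - 1 = 0, borrow out 0
  col 7: (1 - 0 borrow-in) - 0 → 1 - 0 = 1, borrow out 0
  col 8: (0 - 0 borrow-in) - 0 → 0 - 0 = 0, borrow out 0
  col 9: (1 - 0 borrow-in) - 0 → 1 - 0 = 1, borrow out 0
Reading bits MSB→LSB: 1010011001
Strip leading zeros: 1010011001
= 1010011001


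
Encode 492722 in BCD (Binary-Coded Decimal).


Each digit → 4-bit binary:
  4 → 0100
  9 → 1001
  2 → 0010
  7 → 0111
  2 → 0010
  2 → 0010
= 0100 1001 0010 0111 0010 0010


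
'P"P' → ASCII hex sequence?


String: 'P"P'  (3 characters)
Per-character ASCII lookup:
  'P': uppercase starts at 65: 'P' = 65 + 15 = 80 → 0x50
  '"': special character: '"' = 34 → 0x22
  'P': uppercase starts at 65: 'P' = 65 + 15 = 80 → 0x50
= 0x50 0x22 0x50


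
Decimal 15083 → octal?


Divide by 8 repeatedly:
15083 ÷ 8 = 1885 remainder 3
1885 ÷ 8 = 235 remainder 5
235 ÷ 8 = 29 remainder 3
29 ÷ 8 = 3 remainder 5
3 ÷ 8 = 0 remainder 3
Reading remainders bottom-up:
= 0o35353


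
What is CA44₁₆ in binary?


Each hex digit → 4 binary bits:
  C = 1100
  A = 1010
  4 = 0100
  4 = 0100
Concatenate: 1100 1010 0100 0100
= 1100101001000100


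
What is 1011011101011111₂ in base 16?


Group into 4-bit nibbles: 1011011101011111
  1011 = B
  0111 = 7
  0101 = 5
  1111 = F
= 0xB75F


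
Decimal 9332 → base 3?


Divide by 3 repeatedly:
9332 ÷ 3 = 3110 remainder 2
3110 ÷ 3 = 1036 remainder 2
1036 ÷ 3 = 345 remainder 1
345 ÷ 3 = 115 remainder 0
115 ÷ 3 = 38 remainder 1
38 ÷ 3 = 12 remainder 2
12 ÷ 3 = 4 remainder 0
4 ÷ 3 = 1 remainder 1
1 ÷ 3 = 0 remainder 1
Reading remainders bottom-up:
= 110210122


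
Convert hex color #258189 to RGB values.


Hex: #258189
R = 25₁₆ = 37
G = 81₁₆ = 129
B = 89₁₆ = 137
= RGB(37, 129, 137)


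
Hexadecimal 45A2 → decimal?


Positional values:
Position 0: 2 × 16^0 = 2 × 1 = 2
Position 1: A × 16^1 = 10 × 16 = 160
Position 2: 5 × 16^2 = 5 × 256 = 1280
Position 3: 4 × 16^3 = 4 × 4096 = 16384
Sum = 2 + 160 + 1280 + 16384
= 17826


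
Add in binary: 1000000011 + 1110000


Align and add column by column (LSB to MSB, carry propagating):
  01000000011
+ 00001110000
  -----------
  col 0: 1 + 0 + 0 (carry in) = 1 → bit 1, carry out 0
  col 1: 1 + 0 + 0 (carry in) = 1 → bit 1, carry out 0
  col 2: 0 + 0 + 0 (carry in) = 0 → bit 0, carry out 0
  col 3: 0 + 0 + 0 (carry in) = 0 → bit 0, carry out 0
  col 4: 0 + 1 + 0 (carry in) = 1 → bit 1, carry out 0
  col 5: 0 + 1 + 0 (carry in) = 1 → bit 1, carry out 0
  col 6: 0 + 1 + 0 (carry in) = 1 → bit 1, carry out 0
  col 7: 0 + 0 + 0 (carry in) = 0 → bit 0, carry out 0
  col 8: 0 + 0 + 0 (carry in) = 0 → bit 0, carry out 0
  col 9: 1 + 0 + 0 (carry in) = 1 → bit 1, carry out 0
  col 10: 0 + 0 + 0 (carry in) = 0 → bit 0, carry out 0
Reading bits MSB→LSB: 01001110011
Strip leading zeros: 1001110011
= 1001110011


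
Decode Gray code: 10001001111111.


Gray code: 10001001111111
MSB stays the same: 1
Each subsequent bit = prev_binary XOR current_gray:
  B[1] = 1 XOR 0 = 1
  B[2] = 1 XOR 0 = 1
  B[3] = 1 XOR 0 = 1
  B[4] = 1 XOR 1 = 0
  B[5] = 0 XOR 0 = 0
  B[6] = 0 XOR 0 = 0
  B[7] = 0 XOR 1 = 1
  B[8] = 1 XOR 1 = 0
  B[9] = 0 XOR 1 = 1
  B[10] = 1 XOR 1 = 0
  B[11] = 0 XOR 1 = 1
  B[12] = 1 XOR 1 = 0
  B[13] = 0 XOR 1 = 1
= 11110001010101 (15445 decimal)


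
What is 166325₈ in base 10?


Positional values:
Position 0: 5 × 8^0 = 5
Position 1: 2 × 8^1 = 16
Position 2: 3 × 8^2 = 192
Position 3: 6 × 8^3 = 3072
Position 4: 6 × 8^4 = 24576
Position 5: 1 × 8^5 = 32768
Sum = 5 + 16 + 192 + 3072 + 24576 + 32768
= 60629


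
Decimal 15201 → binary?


Divide by 2 repeatedly:
15201 ÷ 2 = 7600 remainder 1
7600 ÷ 2 = 3800 remainder 0
3800 ÷ 2 = 1900 remainder 0
1900 ÷ 2 = 950 remainder 0
950 ÷ 2 = 475 remainder 0
475 ÷ 2 = 237 remainder 1
237 ÷ 2 = 118 remainder 1
118 ÷ 2 = 59 remainder 0
59 ÷ 2 = 29 remainder 1
29 ÷ 2 = 14 remainder 1
14 ÷ 2 = 7 remainder 0
7 ÷ 2 = 3 remainder 1
3 ÷ 2 = 1 remainder 1
1 ÷ 2 = 0 remainder 1
Reading remainders bottom-up:
= 11101101100001


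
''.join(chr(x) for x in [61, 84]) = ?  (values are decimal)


Codes (decimal): 61 84
Per-code ASCII lookup:
  61  (special character) → '='
  84  (range 65-90: uppercase, 84 - 65 = 19) → 'T'
= '=T'


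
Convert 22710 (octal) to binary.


Each octal digit → 3 binary bits:
  2 = 010
  2 = 010
  7 = 111
  1 = 001
  0 = 000
Concatenate: 010 010 111 001 000
= 010010111001000


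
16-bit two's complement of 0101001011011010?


Original: 0101001011011010
Step 1 - Invert all bits: 1010110100100101
Step 2 - Add 1: 1010110100100101 + 1
= 1010110100100110 (represents -21210)


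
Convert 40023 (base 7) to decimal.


Positional values (base 7):
  3 × 7^0 = 3 × 1 = 3
  2 × 7^1 = 2 × 7 = 14
  0 × 7^2 = 0 × 49 = 0
  0 × 7^3 = 0 × 343 = 0
  4 × 7^4 = 4 × 2401 = 9604
Sum = 3 + 14 + 0 + 0 + 9604
= 9621


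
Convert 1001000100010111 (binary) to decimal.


Positional values:
Bit 0: 1 × 2^0 = 1
Bit 1: 1 × 2^1 = 2
Bit 2: 1 × 2^2 = 4
Bit 4: 1 × 2^4 = 16
Bit 8: 1 × 2^8 = 256
Bit 12: 1 × 2^12 = 4096
Bit 15: 1 × 2^15 = 32768
Sum = 1 + 2 + 4 + 16 + 256 + 4096 + 32768
= 37143


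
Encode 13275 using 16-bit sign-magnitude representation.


Sign bit: 0 (positive)
Magnitude: 13275 = 011001111011011
= 0011001111011011


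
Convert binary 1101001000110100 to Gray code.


Binary: 1101001000110100
Gray code: G = B XOR (B >> 1)
B >> 1 = 0110100100011010
1101001000110100 XOR 0110100100011010:
  1 XOR 0 = 1
  1 XOR 1 = 0
  0 XOR 1 = 1
  1 XOR 0 = 1
  0 XOR 1 = 1
  0 XOR 0 = 0
  1 XOR 0 = 1
  0 XOR 1 = 1
  0 XOR 0 = 0
  0 XOR 0 = 0
  1 XOR 0 = 1
  1 XOR 1 = 0
  0 XOR 1 = 1
  1 XOR 0 = 1
  0 XOR 1 = 1
  0 XOR 0 = 0
= 1011101100101110


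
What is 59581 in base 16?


Divide by 16 repeatedly:
59581 ÷ 16 = 3723 remainder 13 (D)
3723 ÷ 16 = 232 remainder 11 (B)
232 ÷ 16 = 14 remainder 8 (8)
14 ÷ 16 = 0 remainder 14 (E)
Reading remainders bottom-up:
= 0xE8BD


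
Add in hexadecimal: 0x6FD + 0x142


Align and add column by column (LSB to MSB, each column mod 16 with carry):
  06FD
+ 0142
  ----
  col 0: D(13) + 2(2) + 0 (carry in) = 15 → F(15), carry out 0
  col 1: F(15) + 4(4) + 0 (carry in) = 19 → 3(3), carry out 1
  col 2: 6(6) + 1(1) + 1 (carry in) = 8 → 8(8), carry out 0
  col 3: 0(0) + 0(0) + 0 (carry in) = 0 → 0(0), carry out 0
Reading digits MSB→LSB: 083F
Strip leading zeros: 83F
= 0x83F


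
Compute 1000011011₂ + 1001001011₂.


Align and add column by column (LSB to MSB, carry propagating):
  01000011011
+ 01001001011
  -----------
  col 0: 1 + 1 + 0 (carry in) = 2 → bit 0, carry out 1
  col 1: 1 + 1 + 1 (carry in) = 3 → bit 1, carry out 1
  col 2: 0 + 0 + 1 (carry in) = 1 → bit 1, carry out 0
  col 3: 1 + 1 + 0 (carry in) = 2 → bit 0, carry out 1
  col 4: 1 + 0 + 1 (carry in) = 2 → bit 0, carry out 1
  col 5: 0 + 0 + 1 (carry in) = 1 → bit 1, carry out 0
  col 6: 0 + 1 + 0 (carry in) = 1 → bit 1, carry out 0
  col 7: 0 + 0 + 0 (carry in) = 0 → bit 0, carry out 0
  col 8: 0 + 0 + 0 (carry in) = 0 → bit 0, carry out 0
  col 9: 1 + 1 + 0 (carry in) = 2 → bit 0, carry out 1
  col 10: 0 + 0 + 1 (carry in) = 1 → bit 1, carry out 0
Reading bits MSB→LSB: 10001100110
Strip leading zeros: 10001100110
= 10001100110


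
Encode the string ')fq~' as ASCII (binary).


String: ')fq~'  (4 characters)
Per-character ASCII lookup:
  ')': special character: ')' = 41 → 101001
  'f': lowercase starts at 97: 'f' = 97 + 5 = 102 → 1100110
  'q': lowercase starts at 97: 'q' = 97 + 16 = 113 → 1110001
  '~': special character: '~' = 126 → 1111110
= 101001 1100110 1110001 1111110


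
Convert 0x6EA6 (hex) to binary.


Each hex digit → 4 binary bits:
  6 = 0110
  E = 1110
  A = 1010
  6 = 0110
Concatenate: 0110 1110 1010 0110
= 0110111010100110


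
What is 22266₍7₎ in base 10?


Positional values (base 7):
  6 × 7^0 = 6 × 1 = 6
  6 × 7^1 = 6 × 7 = 42
  2 × 7^2 = 2 × 49 = 98
  2 × 7^3 = 2 × 343 = 686
  2 × 7^4 = 2 × 2401 = 4802
Sum = 6 + 42 + 98 + 686 + 4802
= 5634


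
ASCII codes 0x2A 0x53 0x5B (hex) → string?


Codes (hex): 0x2A 0x53 0x5B
Per-code ASCII lookup:
  0x2A = 42  (special character) → '*'
  0x53 = 83  (range 65-90: uppercase, 83 - 65 = 18) → 'S'
  0x5B = 91  (special character) → '['
= '*S['


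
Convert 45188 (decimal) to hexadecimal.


Divide by 16 repeatedly:
45188 ÷ 16 = 2824 remainder 4 (4)
2824 ÷ 16 = 176 remainder 8 (8)
176 ÷ 16 = 11 remainder 0 (0)
11 ÷ 16 = 0 remainder 11 (B)
Reading remainders bottom-up:
= 0xB084


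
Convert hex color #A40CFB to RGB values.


Hex: #A40CFB
R = A4₁₆ = 164
G = 0C₁₆ = 12
B = FB₁₆ = 251
= RGB(164, 12, 251)


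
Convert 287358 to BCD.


Each digit → 4-bit binary:
  2 → 0010
  8 → 1000
  7 → 0111
  3 → 0011
  5 → 0101
  8 → 1000
= 0010 1000 0111 0011 0101 1000


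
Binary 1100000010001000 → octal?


Group into 3-bit groups: 001100000010001000
  001 = 1
  100 = 4
  000 = 0
  010 = 2
  001 = 1
  000 = 0
= 0o140210


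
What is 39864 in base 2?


Divide by 2 repeatedly:
39864 ÷ 2 = 19932 remainder 0
19932 ÷ 2 = 9966 remainder 0
9966 ÷ 2 = 4983 remainder 0
4983 ÷ 2 = 2491 remainder 1
2491 ÷ 2 = 1245 remainder 1
1245 ÷ 2 = 622 remainder 1
622 ÷ 2 = 311 remainder 0
311 ÷ 2 = 155 remainder 1
155 ÷ 2 = 77 remainder 1
77 ÷ 2 = 38 remainder 1
38 ÷ 2 = 19 remainder 0
19 ÷ 2 = 9 remainder 1
9 ÷ 2 = 4 remainder 1
4 ÷ 2 = 2 remainder 0
2 ÷ 2 = 1 remainder 0
1 ÷ 2 = 0 remainder 1
Reading remainders bottom-up:
= 1001101110111000


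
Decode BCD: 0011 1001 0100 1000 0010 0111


Each 4-bit group → digit:
  0011 → 3
  1001 → 9
  0100 → 4
  1000 → 8
  0010 → 2
  0111 → 7
= 394827


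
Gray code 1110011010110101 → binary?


Gray code: 1110011010110101
MSB stays the same: 1
Each subsequent bit = prev_binary XOR current_gray:
  B[1] = 1 XOR 1 = 0
  B[2] = 0 XOR 1 = 1
  B[3] = 1 XOR 0 = 1
  B[4] = 1 XOR 0 = 1
  B[5] = 1 XOR 1 = 0
  B[6] = 0 XOR 1 = 1
  B[7] = 1 XOR 0 = 1
  B[8] = 1 XOR 1 = 0
  B[9] = 0 XOR 0 = 0
  B[10] = 0 XOR 1 = 1
  B[11] = 1 XOR 1 = 0
  B[12] = 0 XOR 0 = 0
  B[13] = 0 XOR 1 = 1
  B[14] = 1 XOR 0 = 1
  B[15] = 1 XOR 1 = 0
= 1011101100100110 (47910 decimal)


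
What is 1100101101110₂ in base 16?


Group into 4-bit nibbles: 0001100101101110
  0001 = 1
  1001 = 9
  0110 = 6
  1110 = E
= 0x196E


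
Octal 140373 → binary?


Each octal digit → 3 binary bits:
  1 = 001
  4 = 100
  0 = 000
  3 = 011
  7 = 111
  3 = 011
Concatenate: 001 100 000 011 111 011
= 001100000011111011


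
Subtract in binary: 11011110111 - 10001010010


Align and subtract column by column (LSB to MSB, borrowing when needed):
  11011110111
- 10001010010
  -----------
  col 0: (1 - 0 borrow-in) - 0 → 1 - 0 = 1, borrow out 0
  col 1: (1 - 0 borrow-in) - 1 → 1 - 1 = 0, borrow out 0
  col 2: (1 - 0 borrow-in) - 0 → 1 - 0 = 1, borrow out 0
  col 3: (0 - 0 borrow-in) - 0 → 0 - 0 = 0, borrow out 0
  col 4: (1 - 0 borrow-in) - 1 → 1 - 1 = 0, borrow out 0
  col 5: (1 - 0 borrow-in) - 0 → 1 - 0 = 1, borrow out 0
  col 6: (1 - 0 borrow-in) - 1 → 1 - 1 = 0, borrow out 0
  col 7: (1 - 0 borrow-in) - 0 → 1 - 0 = 1, borrow out 0
  col 8: (0 - 0 borrow-in) - 0 → 0 - 0 = 0, borrow out 0
  col 9: (1 - 0 borrow-in) - 0 → 1 - 0 = 1, borrow out 0
  col 10: (1 - 0 borrow-in) - 1 → 1 - 1 = 0, borrow out 0
Reading bits MSB→LSB: 01010100101
Strip leading zeros: 1010100101
= 1010100101


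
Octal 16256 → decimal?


Positional values:
Position 0: 6 × 8^0 = 6
Position 1: 5 × 8^1 = 40
Position 2: 2 × 8^2 = 128
Position 3: 6 × 8^3 = 3072
Position 4: 1 × 8^4 = 4096
Sum = 6 + 40 + 128 + 3072 + 4096
= 7342


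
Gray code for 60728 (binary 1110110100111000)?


Binary: 1110110100111000
Gray code: G = B XOR (B >> 1)
B >> 1 = 0111011010011100
1110110100111000 XOR 0111011010011100:
  1 XOR 0 = 1
  1 XOR 1 = 0
  1 XOR 1 = 0
  0 XOR 1 = 1
  1 XOR 0 = 1
  1 XOR 1 = 0
  0 XOR 1 = 1
  1 XOR 0 = 1
  0 XOR 1 = 1
  0 XOR 0 = 0
  1 XOR 0 = 1
  1 XOR 1 = 0
  1 XOR 1 = 0
  0 XOR 1 = 1
  0 XOR 0 = 0
  0 XOR 0 = 0
= 1001101110100100


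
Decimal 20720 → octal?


Divide by 8 repeatedly:
20720 ÷ 8 = 2590 remainder 0
2590 ÷ 8 = 323 remainder 6
323 ÷ 8 = 40 remainder 3
40 ÷ 8 = 5 remainder 0
5 ÷ 8 = 0 remainder 5
Reading remainders bottom-up:
= 0o50360


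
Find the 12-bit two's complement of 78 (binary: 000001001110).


Original: 000001001110
Step 1 - Invert all bits: 111110110001
Step 2 - Add 1: 111110110001 + 1
= 111110110010 (represents -78)


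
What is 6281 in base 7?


Divide by 7 repeatedly:
6281 ÷ 7 = 897 remainder 2
897 ÷ 7 = 128 remainder 1
128 ÷ 7 = 18 remainder 2
18 ÷ 7 = 2 remainder 4
2 ÷ 7 = 0 remainder 2
Reading remainders bottom-up:
= 24212


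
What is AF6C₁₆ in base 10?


Positional values:
Position 0: C × 16^0 = 12 × 1 = 12
Position 1: 6 × 16^1 = 6 × 16 = 96
Position 2: F × 16^2 = 15 × 256 = 3840
Position 3: A × 16^3 = 10 × 4096 = 40960
Sum = 12 + 96 + 3840 + 40960
= 44908


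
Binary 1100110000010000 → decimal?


Positional values:
Bit 4: 1 × 2^4 = 16
Bit 10: 1 × 2^10 = 1024
Bit 11: 1 × 2^11 = 2048
Bit 14: 1 × 2^14 = 16384
Bit 15: 1 × 2^15 = 32768
Sum = 16 + 1024 + 2048 + 16384 + 32768
= 52240


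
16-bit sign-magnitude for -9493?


Sign bit: 1 (negative)
Magnitude: 9493 = 010010100010101
= 1010010100010101


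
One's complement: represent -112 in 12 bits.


Original: 000001110000
Invert all bits:
  bit 0: 0 → 1
  bit 1: 0 → 1
  bit 2: 0 → 1
  bit 3: 0 → 1
  bit 4: 0 → 1
  bit 5: 1 → 0
  bit 6: 1 → 0
  bit 7: 1 → 0
  bit 8: 0 → 1
  bit 9: 0 → 1
  bit 10: 0 → 1
  bit 11: 0 → 1
= 111110001111


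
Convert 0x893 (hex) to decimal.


Positional values:
Position 0: 3 × 16^0 = 3 × 1 = 3
Position 1: 9 × 16^1 = 9 × 16 = 144
Position 2: 8 × 16^2 = 8 × 256 = 2048
Sum = 3 + 144 + 2048
= 2195


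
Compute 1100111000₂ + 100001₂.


Align and add column by column (LSB to MSB, carry propagating):
  01100111000
+ 00000100001
  -----------
  col 0: 0 + 1 + 0 (carry in) = 1 → bit 1, carry out 0
  col 1: 0 + 0 + 0 (carry in) = 0 → bit 0, carry out 0
  col 2: 0 + 0 + 0 (carry in) = 0 → bit 0, carry out 0
  col 3: 1 + 0 + 0 (carry in) = 1 → bit 1, carry out 0
  col 4: 1 + 0 + 0 (carry in) = 1 → bit 1, carry out 0
  col 5: 1 + 1 + 0 (carry in) = 2 → bit 0, carry out 1
  col 6: 0 + 0 + 1 (carry in) = 1 → bit 1, carry out 0
  col 7: 0 + 0 + 0 (carry in) = 0 → bit 0, carry out 0
  col 8: 1 + 0 + 0 (carry in) = 1 → bit 1, carry out 0
  col 9: 1 + 0 + 0 (carry in) = 1 → bit 1, carry out 0
  col 10: 0 + 0 + 0 (carry in) = 0 → bit 0, carry out 0
Reading bits MSB→LSB: 01101011001
Strip leading zeros: 1101011001
= 1101011001


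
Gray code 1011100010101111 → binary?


Gray code: 1011100010101111
MSB stays the same: 1
Each subsequent bit = prev_binary XOR current_gray:
  B[1] = 1 XOR 0 = 1
  B[2] = 1 XOR 1 = 0
  B[3] = 0 XOR 1 = 1
  B[4] = 1 XOR 1 = 0
  B[5] = 0 XOR 0 = 0
  B[6] = 0 XOR 0 = 0
  B[7] = 0 XOR 0 = 0
  B[8] = 0 XOR 1 = 1
  B[9] = 1 XOR 0 = 1
  B[10] = 1 XOR 1 = 0
  B[11] = 0 XOR 0 = 0
  B[12] = 0 XOR 1 = 1
  B[13] = 1 XOR 1 = 0
  B[14] = 0 XOR 1 = 1
  B[15] = 1 XOR 1 = 0
= 1101000011001010 (53450 decimal)


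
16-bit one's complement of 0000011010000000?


Original: 0000011010000000
Invert all bits:
  bit 0: 0 → 1
  bit 1: 0 → 1
  bit 2: 0 → 1
  bit 3: 0 → 1
  bit 4: 0 → 1
  bit 5: 1 → 0
  bit 6: 1 → 0
  bit 7: 0 → 1
  bit 8: 1 → 0
  bit 9: 0 → 1
  bit 10: 0 → 1
  bit 11: 0 → 1
  bit 12: 0 → 1
  bit 13: 0 → 1
  bit 14: 0 → 1
  bit 15: 0 → 1
= 1111100101111111
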